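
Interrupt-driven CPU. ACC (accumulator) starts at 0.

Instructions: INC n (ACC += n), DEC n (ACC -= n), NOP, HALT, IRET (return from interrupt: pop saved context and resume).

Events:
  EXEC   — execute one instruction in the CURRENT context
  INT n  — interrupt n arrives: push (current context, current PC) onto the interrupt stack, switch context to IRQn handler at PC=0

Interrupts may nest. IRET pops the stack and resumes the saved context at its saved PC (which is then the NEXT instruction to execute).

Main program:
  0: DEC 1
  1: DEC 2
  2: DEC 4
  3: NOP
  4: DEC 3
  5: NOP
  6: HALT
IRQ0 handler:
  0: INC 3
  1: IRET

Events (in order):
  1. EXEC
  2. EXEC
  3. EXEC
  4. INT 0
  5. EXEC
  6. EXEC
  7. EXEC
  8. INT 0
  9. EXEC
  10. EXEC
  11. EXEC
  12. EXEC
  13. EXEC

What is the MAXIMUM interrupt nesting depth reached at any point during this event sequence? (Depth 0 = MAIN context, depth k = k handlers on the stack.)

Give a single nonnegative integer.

Event 1 (EXEC): [MAIN] PC=0: DEC 1 -> ACC=-1 [depth=0]
Event 2 (EXEC): [MAIN] PC=1: DEC 2 -> ACC=-3 [depth=0]
Event 3 (EXEC): [MAIN] PC=2: DEC 4 -> ACC=-7 [depth=0]
Event 4 (INT 0): INT 0 arrives: push (MAIN, PC=3), enter IRQ0 at PC=0 (depth now 1) [depth=1]
Event 5 (EXEC): [IRQ0] PC=0: INC 3 -> ACC=-4 [depth=1]
Event 6 (EXEC): [IRQ0] PC=1: IRET -> resume MAIN at PC=3 (depth now 0) [depth=0]
Event 7 (EXEC): [MAIN] PC=3: NOP [depth=0]
Event 8 (INT 0): INT 0 arrives: push (MAIN, PC=4), enter IRQ0 at PC=0 (depth now 1) [depth=1]
Event 9 (EXEC): [IRQ0] PC=0: INC 3 -> ACC=-1 [depth=1]
Event 10 (EXEC): [IRQ0] PC=1: IRET -> resume MAIN at PC=4 (depth now 0) [depth=0]
Event 11 (EXEC): [MAIN] PC=4: DEC 3 -> ACC=-4 [depth=0]
Event 12 (EXEC): [MAIN] PC=5: NOP [depth=0]
Event 13 (EXEC): [MAIN] PC=6: HALT [depth=0]
Max depth observed: 1

Answer: 1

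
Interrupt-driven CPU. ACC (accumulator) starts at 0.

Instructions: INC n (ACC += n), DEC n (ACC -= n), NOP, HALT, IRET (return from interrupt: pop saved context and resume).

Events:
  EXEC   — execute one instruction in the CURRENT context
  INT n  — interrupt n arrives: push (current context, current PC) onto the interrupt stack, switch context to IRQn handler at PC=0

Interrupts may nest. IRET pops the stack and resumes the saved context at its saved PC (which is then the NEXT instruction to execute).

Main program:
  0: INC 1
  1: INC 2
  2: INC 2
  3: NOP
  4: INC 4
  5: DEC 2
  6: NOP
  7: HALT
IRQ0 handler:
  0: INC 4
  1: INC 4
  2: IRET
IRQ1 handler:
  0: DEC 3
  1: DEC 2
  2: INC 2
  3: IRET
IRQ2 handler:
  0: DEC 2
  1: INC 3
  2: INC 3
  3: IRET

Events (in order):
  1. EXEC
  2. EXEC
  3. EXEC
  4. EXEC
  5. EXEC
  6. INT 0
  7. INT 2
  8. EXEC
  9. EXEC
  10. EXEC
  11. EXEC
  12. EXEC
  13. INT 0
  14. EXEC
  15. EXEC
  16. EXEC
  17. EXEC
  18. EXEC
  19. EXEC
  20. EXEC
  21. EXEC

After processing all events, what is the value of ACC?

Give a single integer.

Event 1 (EXEC): [MAIN] PC=0: INC 1 -> ACC=1
Event 2 (EXEC): [MAIN] PC=1: INC 2 -> ACC=3
Event 3 (EXEC): [MAIN] PC=2: INC 2 -> ACC=5
Event 4 (EXEC): [MAIN] PC=3: NOP
Event 5 (EXEC): [MAIN] PC=4: INC 4 -> ACC=9
Event 6 (INT 0): INT 0 arrives: push (MAIN, PC=5), enter IRQ0 at PC=0 (depth now 1)
Event 7 (INT 2): INT 2 arrives: push (IRQ0, PC=0), enter IRQ2 at PC=0 (depth now 2)
Event 8 (EXEC): [IRQ2] PC=0: DEC 2 -> ACC=7
Event 9 (EXEC): [IRQ2] PC=1: INC 3 -> ACC=10
Event 10 (EXEC): [IRQ2] PC=2: INC 3 -> ACC=13
Event 11 (EXEC): [IRQ2] PC=3: IRET -> resume IRQ0 at PC=0 (depth now 1)
Event 12 (EXEC): [IRQ0] PC=0: INC 4 -> ACC=17
Event 13 (INT 0): INT 0 arrives: push (IRQ0, PC=1), enter IRQ0 at PC=0 (depth now 2)
Event 14 (EXEC): [IRQ0] PC=0: INC 4 -> ACC=21
Event 15 (EXEC): [IRQ0] PC=1: INC 4 -> ACC=25
Event 16 (EXEC): [IRQ0] PC=2: IRET -> resume IRQ0 at PC=1 (depth now 1)
Event 17 (EXEC): [IRQ0] PC=1: INC 4 -> ACC=29
Event 18 (EXEC): [IRQ0] PC=2: IRET -> resume MAIN at PC=5 (depth now 0)
Event 19 (EXEC): [MAIN] PC=5: DEC 2 -> ACC=27
Event 20 (EXEC): [MAIN] PC=6: NOP
Event 21 (EXEC): [MAIN] PC=7: HALT

Answer: 27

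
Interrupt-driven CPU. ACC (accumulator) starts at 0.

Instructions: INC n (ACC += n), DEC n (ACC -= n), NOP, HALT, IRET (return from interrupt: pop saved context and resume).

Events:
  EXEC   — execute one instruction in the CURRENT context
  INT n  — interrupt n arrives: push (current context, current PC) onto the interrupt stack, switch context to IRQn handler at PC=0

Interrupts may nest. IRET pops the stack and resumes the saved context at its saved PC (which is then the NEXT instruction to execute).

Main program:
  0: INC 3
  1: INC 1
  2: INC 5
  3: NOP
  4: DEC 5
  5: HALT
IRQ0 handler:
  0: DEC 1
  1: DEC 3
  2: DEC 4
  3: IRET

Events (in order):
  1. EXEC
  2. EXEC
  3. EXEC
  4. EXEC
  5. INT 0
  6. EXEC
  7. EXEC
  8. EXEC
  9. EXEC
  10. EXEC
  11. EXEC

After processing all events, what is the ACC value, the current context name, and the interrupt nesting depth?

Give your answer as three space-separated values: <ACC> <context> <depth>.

Event 1 (EXEC): [MAIN] PC=0: INC 3 -> ACC=3
Event 2 (EXEC): [MAIN] PC=1: INC 1 -> ACC=4
Event 3 (EXEC): [MAIN] PC=2: INC 5 -> ACC=9
Event 4 (EXEC): [MAIN] PC=3: NOP
Event 5 (INT 0): INT 0 arrives: push (MAIN, PC=4), enter IRQ0 at PC=0 (depth now 1)
Event 6 (EXEC): [IRQ0] PC=0: DEC 1 -> ACC=8
Event 7 (EXEC): [IRQ0] PC=1: DEC 3 -> ACC=5
Event 8 (EXEC): [IRQ0] PC=2: DEC 4 -> ACC=1
Event 9 (EXEC): [IRQ0] PC=3: IRET -> resume MAIN at PC=4 (depth now 0)
Event 10 (EXEC): [MAIN] PC=4: DEC 5 -> ACC=-4
Event 11 (EXEC): [MAIN] PC=5: HALT

Answer: -4 MAIN 0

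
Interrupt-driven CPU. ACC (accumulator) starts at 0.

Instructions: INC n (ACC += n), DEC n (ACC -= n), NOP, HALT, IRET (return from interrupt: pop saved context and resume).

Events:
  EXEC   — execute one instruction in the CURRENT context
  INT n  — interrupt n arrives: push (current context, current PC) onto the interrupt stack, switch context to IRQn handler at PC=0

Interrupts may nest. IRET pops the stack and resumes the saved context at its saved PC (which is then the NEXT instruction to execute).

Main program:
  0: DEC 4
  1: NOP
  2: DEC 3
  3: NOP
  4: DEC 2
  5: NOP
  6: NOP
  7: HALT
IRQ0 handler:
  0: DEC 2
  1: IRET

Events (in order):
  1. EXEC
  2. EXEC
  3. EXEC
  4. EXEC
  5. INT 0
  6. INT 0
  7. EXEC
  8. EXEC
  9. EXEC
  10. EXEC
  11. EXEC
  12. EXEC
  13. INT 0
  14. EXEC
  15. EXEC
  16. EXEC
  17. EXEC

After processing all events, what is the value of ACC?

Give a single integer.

Answer: -15

Derivation:
Event 1 (EXEC): [MAIN] PC=0: DEC 4 -> ACC=-4
Event 2 (EXEC): [MAIN] PC=1: NOP
Event 3 (EXEC): [MAIN] PC=2: DEC 3 -> ACC=-7
Event 4 (EXEC): [MAIN] PC=3: NOP
Event 5 (INT 0): INT 0 arrives: push (MAIN, PC=4), enter IRQ0 at PC=0 (depth now 1)
Event 6 (INT 0): INT 0 arrives: push (IRQ0, PC=0), enter IRQ0 at PC=0 (depth now 2)
Event 7 (EXEC): [IRQ0] PC=0: DEC 2 -> ACC=-9
Event 8 (EXEC): [IRQ0] PC=1: IRET -> resume IRQ0 at PC=0 (depth now 1)
Event 9 (EXEC): [IRQ0] PC=0: DEC 2 -> ACC=-11
Event 10 (EXEC): [IRQ0] PC=1: IRET -> resume MAIN at PC=4 (depth now 0)
Event 11 (EXEC): [MAIN] PC=4: DEC 2 -> ACC=-13
Event 12 (EXEC): [MAIN] PC=5: NOP
Event 13 (INT 0): INT 0 arrives: push (MAIN, PC=6), enter IRQ0 at PC=0 (depth now 1)
Event 14 (EXEC): [IRQ0] PC=0: DEC 2 -> ACC=-15
Event 15 (EXEC): [IRQ0] PC=1: IRET -> resume MAIN at PC=6 (depth now 0)
Event 16 (EXEC): [MAIN] PC=6: NOP
Event 17 (EXEC): [MAIN] PC=7: HALT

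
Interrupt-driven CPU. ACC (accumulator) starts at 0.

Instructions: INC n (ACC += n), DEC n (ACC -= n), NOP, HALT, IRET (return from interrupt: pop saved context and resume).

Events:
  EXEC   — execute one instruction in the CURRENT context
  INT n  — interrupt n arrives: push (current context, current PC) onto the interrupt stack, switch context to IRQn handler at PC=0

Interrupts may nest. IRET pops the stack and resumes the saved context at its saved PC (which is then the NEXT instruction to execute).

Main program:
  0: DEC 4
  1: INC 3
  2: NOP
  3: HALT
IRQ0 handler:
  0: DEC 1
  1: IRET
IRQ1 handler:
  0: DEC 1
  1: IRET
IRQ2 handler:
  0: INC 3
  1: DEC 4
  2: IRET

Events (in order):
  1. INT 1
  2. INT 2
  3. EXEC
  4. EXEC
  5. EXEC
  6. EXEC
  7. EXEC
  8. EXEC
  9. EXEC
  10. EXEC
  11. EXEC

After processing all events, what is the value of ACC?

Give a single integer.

Event 1 (INT 1): INT 1 arrives: push (MAIN, PC=0), enter IRQ1 at PC=0 (depth now 1)
Event 2 (INT 2): INT 2 arrives: push (IRQ1, PC=0), enter IRQ2 at PC=0 (depth now 2)
Event 3 (EXEC): [IRQ2] PC=0: INC 3 -> ACC=3
Event 4 (EXEC): [IRQ2] PC=1: DEC 4 -> ACC=-1
Event 5 (EXEC): [IRQ2] PC=2: IRET -> resume IRQ1 at PC=0 (depth now 1)
Event 6 (EXEC): [IRQ1] PC=0: DEC 1 -> ACC=-2
Event 7 (EXEC): [IRQ1] PC=1: IRET -> resume MAIN at PC=0 (depth now 0)
Event 8 (EXEC): [MAIN] PC=0: DEC 4 -> ACC=-6
Event 9 (EXEC): [MAIN] PC=1: INC 3 -> ACC=-3
Event 10 (EXEC): [MAIN] PC=2: NOP
Event 11 (EXEC): [MAIN] PC=3: HALT

Answer: -3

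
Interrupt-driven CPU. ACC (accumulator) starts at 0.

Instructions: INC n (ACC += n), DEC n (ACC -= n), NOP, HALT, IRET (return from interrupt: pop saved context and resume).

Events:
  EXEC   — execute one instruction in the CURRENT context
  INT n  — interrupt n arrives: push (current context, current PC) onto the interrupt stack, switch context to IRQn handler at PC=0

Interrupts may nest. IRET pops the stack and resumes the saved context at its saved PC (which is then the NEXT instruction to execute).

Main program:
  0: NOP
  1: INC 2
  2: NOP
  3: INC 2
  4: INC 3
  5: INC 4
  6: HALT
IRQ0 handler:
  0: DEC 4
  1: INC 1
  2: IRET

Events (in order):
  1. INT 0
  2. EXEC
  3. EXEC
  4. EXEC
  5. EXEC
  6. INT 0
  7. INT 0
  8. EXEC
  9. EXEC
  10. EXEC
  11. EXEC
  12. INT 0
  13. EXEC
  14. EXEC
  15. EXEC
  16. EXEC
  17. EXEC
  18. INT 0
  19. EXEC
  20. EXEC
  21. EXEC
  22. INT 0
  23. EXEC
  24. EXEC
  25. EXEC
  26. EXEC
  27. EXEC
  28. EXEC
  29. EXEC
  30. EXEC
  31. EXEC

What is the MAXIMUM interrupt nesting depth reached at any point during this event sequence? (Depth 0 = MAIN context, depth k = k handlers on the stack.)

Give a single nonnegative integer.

Answer: 2

Derivation:
Event 1 (INT 0): INT 0 arrives: push (MAIN, PC=0), enter IRQ0 at PC=0 (depth now 1) [depth=1]
Event 2 (EXEC): [IRQ0] PC=0: DEC 4 -> ACC=-4 [depth=1]
Event 3 (EXEC): [IRQ0] PC=1: INC 1 -> ACC=-3 [depth=1]
Event 4 (EXEC): [IRQ0] PC=2: IRET -> resume MAIN at PC=0 (depth now 0) [depth=0]
Event 5 (EXEC): [MAIN] PC=0: NOP [depth=0]
Event 6 (INT 0): INT 0 arrives: push (MAIN, PC=1), enter IRQ0 at PC=0 (depth now 1) [depth=1]
Event 7 (INT 0): INT 0 arrives: push (IRQ0, PC=0), enter IRQ0 at PC=0 (depth now 2) [depth=2]
Event 8 (EXEC): [IRQ0] PC=0: DEC 4 -> ACC=-7 [depth=2]
Event 9 (EXEC): [IRQ0] PC=1: INC 1 -> ACC=-6 [depth=2]
Event 10 (EXEC): [IRQ0] PC=2: IRET -> resume IRQ0 at PC=0 (depth now 1) [depth=1]
Event 11 (EXEC): [IRQ0] PC=0: DEC 4 -> ACC=-10 [depth=1]
Event 12 (INT 0): INT 0 arrives: push (IRQ0, PC=1), enter IRQ0 at PC=0 (depth now 2) [depth=2]
Event 13 (EXEC): [IRQ0] PC=0: DEC 4 -> ACC=-14 [depth=2]
Event 14 (EXEC): [IRQ0] PC=1: INC 1 -> ACC=-13 [depth=2]
Event 15 (EXEC): [IRQ0] PC=2: IRET -> resume IRQ0 at PC=1 (depth now 1) [depth=1]
Event 16 (EXEC): [IRQ0] PC=1: INC 1 -> ACC=-12 [depth=1]
Event 17 (EXEC): [IRQ0] PC=2: IRET -> resume MAIN at PC=1 (depth now 0) [depth=0]
Event 18 (INT 0): INT 0 arrives: push (MAIN, PC=1), enter IRQ0 at PC=0 (depth now 1) [depth=1]
Event 19 (EXEC): [IRQ0] PC=0: DEC 4 -> ACC=-16 [depth=1]
Event 20 (EXEC): [IRQ0] PC=1: INC 1 -> ACC=-15 [depth=1]
Event 21 (EXEC): [IRQ0] PC=2: IRET -> resume MAIN at PC=1 (depth now 0) [depth=0]
Event 22 (INT 0): INT 0 arrives: push (MAIN, PC=1), enter IRQ0 at PC=0 (depth now 1) [depth=1]
Event 23 (EXEC): [IRQ0] PC=0: DEC 4 -> ACC=-19 [depth=1]
Event 24 (EXEC): [IRQ0] PC=1: INC 1 -> ACC=-18 [depth=1]
Event 25 (EXEC): [IRQ0] PC=2: IRET -> resume MAIN at PC=1 (depth now 0) [depth=0]
Event 26 (EXEC): [MAIN] PC=1: INC 2 -> ACC=-16 [depth=0]
Event 27 (EXEC): [MAIN] PC=2: NOP [depth=0]
Event 28 (EXEC): [MAIN] PC=3: INC 2 -> ACC=-14 [depth=0]
Event 29 (EXEC): [MAIN] PC=4: INC 3 -> ACC=-11 [depth=0]
Event 30 (EXEC): [MAIN] PC=5: INC 4 -> ACC=-7 [depth=0]
Event 31 (EXEC): [MAIN] PC=6: HALT [depth=0]
Max depth observed: 2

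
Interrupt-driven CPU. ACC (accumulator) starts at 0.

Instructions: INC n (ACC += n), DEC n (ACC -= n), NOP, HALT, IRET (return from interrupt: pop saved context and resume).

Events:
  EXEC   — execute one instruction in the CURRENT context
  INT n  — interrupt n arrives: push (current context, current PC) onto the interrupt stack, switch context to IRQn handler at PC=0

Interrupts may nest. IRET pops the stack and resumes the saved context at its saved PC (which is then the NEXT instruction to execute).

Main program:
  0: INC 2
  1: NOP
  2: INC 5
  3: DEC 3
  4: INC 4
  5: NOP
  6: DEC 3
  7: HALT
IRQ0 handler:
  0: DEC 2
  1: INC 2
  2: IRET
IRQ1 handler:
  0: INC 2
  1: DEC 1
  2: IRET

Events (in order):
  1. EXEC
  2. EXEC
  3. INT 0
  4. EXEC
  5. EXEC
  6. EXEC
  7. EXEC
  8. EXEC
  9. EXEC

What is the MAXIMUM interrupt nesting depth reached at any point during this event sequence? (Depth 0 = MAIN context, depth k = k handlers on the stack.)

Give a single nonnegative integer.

Event 1 (EXEC): [MAIN] PC=0: INC 2 -> ACC=2 [depth=0]
Event 2 (EXEC): [MAIN] PC=1: NOP [depth=0]
Event 3 (INT 0): INT 0 arrives: push (MAIN, PC=2), enter IRQ0 at PC=0 (depth now 1) [depth=1]
Event 4 (EXEC): [IRQ0] PC=0: DEC 2 -> ACC=0 [depth=1]
Event 5 (EXEC): [IRQ0] PC=1: INC 2 -> ACC=2 [depth=1]
Event 6 (EXEC): [IRQ0] PC=2: IRET -> resume MAIN at PC=2 (depth now 0) [depth=0]
Event 7 (EXEC): [MAIN] PC=2: INC 5 -> ACC=7 [depth=0]
Event 8 (EXEC): [MAIN] PC=3: DEC 3 -> ACC=4 [depth=0]
Event 9 (EXEC): [MAIN] PC=4: INC 4 -> ACC=8 [depth=0]
Max depth observed: 1

Answer: 1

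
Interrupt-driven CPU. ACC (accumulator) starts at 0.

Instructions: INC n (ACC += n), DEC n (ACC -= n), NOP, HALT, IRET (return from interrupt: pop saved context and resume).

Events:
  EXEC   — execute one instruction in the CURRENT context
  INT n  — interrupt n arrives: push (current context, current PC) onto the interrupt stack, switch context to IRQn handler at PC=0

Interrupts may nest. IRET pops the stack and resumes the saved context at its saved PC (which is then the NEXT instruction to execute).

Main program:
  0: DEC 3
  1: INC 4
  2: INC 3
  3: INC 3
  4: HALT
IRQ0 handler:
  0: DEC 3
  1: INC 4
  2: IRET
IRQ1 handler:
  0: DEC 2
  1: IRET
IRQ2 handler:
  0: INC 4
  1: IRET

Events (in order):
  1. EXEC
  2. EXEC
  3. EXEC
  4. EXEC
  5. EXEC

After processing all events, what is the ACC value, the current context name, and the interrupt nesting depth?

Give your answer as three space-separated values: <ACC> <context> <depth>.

Event 1 (EXEC): [MAIN] PC=0: DEC 3 -> ACC=-3
Event 2 (EXEC): [MAIN] PC=1: INC 4 -> ACC=1
Event 3 (EXEC): [MAIN] PC=2: INC 3 -> ACC=4
Event 4 (EXEC): [MAIN] PC=3: INC 3 -> ACC=7
Event 5 (EXEC): [MAIN] PC=4: HALT

Answer: 7 MAIN 0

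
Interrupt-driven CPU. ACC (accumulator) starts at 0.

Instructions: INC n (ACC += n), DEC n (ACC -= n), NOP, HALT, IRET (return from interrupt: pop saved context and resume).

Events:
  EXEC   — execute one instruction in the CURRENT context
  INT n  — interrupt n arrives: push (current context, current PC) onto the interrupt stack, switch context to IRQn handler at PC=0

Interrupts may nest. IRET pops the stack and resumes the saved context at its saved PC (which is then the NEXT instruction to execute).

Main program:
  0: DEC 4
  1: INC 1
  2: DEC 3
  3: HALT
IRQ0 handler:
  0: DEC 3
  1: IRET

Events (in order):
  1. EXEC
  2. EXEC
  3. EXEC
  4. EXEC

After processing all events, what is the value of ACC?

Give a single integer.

Event 1 (EXEC): [MAIN] PC=0: DEC 4 -> ACC=-4
Event 2 (EXEC): [MAIN] PC=1: INC 1 -> ACC=-3
Event 3 (EXEC): [MAIN] PC=2: DEC 3 -> ACC=-6
Event 4 (EXEC): [MAIN] PC=3: HALT

Answer: -6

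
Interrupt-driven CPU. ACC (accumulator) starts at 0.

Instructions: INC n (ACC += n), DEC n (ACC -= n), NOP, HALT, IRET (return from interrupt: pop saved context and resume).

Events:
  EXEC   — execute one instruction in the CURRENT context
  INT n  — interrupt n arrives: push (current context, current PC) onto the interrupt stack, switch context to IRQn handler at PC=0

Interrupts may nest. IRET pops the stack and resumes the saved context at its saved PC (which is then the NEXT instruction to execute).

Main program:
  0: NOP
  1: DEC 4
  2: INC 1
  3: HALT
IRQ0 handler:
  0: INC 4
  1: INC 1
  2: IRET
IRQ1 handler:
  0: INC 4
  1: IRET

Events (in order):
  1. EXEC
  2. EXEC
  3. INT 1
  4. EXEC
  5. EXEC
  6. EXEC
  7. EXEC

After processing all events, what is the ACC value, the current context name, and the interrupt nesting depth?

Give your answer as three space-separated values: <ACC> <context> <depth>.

Event 1 (EXEC): [MAIN] PC=0: NOP
Event 2 (EXEC): [MAIN] PC=1: DEC 4 -> ACC=-4
Event 3 (INT 1): INT 1 arrives: push (MAIN, PC=2), enter IRQ1 at PC=0 (depth now 1)
Event 4 (EXEC): [IRQ1] PC=0: INC 4 -> ACC=0
Event 5 (EXEC): [IRQ1] PC=1: IRET -> resume MAIN at PC=2 (depth now 0)
Event 6 (EXEC): [MAIN] PC=2: INC 1 -> ACC=1
Event 7 (EXEC): [MAIN] PC=3: HALT

Answer: 1 MAIN 0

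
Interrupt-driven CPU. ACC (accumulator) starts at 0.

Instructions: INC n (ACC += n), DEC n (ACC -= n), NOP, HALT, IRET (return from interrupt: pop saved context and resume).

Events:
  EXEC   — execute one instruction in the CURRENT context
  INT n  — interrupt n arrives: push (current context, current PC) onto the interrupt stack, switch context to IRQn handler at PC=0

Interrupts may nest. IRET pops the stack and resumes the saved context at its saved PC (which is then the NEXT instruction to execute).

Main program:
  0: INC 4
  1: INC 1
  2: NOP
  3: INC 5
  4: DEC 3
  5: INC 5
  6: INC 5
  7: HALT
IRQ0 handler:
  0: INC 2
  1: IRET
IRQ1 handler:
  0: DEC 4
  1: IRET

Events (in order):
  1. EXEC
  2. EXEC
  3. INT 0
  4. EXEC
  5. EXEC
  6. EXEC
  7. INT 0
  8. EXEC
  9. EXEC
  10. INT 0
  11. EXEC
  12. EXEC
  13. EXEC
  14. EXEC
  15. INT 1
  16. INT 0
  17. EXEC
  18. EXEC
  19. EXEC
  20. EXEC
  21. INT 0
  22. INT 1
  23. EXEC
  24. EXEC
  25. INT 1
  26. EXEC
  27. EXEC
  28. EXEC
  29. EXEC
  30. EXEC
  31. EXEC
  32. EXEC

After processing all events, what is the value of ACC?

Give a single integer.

Answer: 15

Derivation:
Event 1 (EXEC): [MAIN] PC=0: INC 4 -> ACC=4
Event 2 (EXEC): [MAIN] PC=1: INC 1 -> ACC=5
Event 3 (INT 0): INT 0 arrives: push (MAIN, PC=2), enter IRQ0 at PC=0 (depth now 1)
Event 4 (EXEC): [IRQ0] PC=0: INC 2 -> ACC=7
Event 5 (EXEC): [IRQ0] PC=1: IRET -> resume MAIN at PC=2 (depth now 0)
Event 6 (EXEC): [MAIN] PC=2: NOP
Event 7 (INT 0): INT 0 arrives: push (MAIN, PC=3), enter IRQ0 at PC=0 (depth now 1)
Event 8 (EXEC): [IRQ0] PC=0: INC 2 -> ACC=9
Event 9 (EXEC): [IRQ0] PC=1: IRET -> resume MAIN at PC=3 (depth now 0)
Event 10 (INT 0): INT 0 arrives: push (MAIN, PC=3), enter IRQ0 at PC=0 (depth now 1)
Event 11 (EXEC): [IRQ0] PC=0: INC 2 -> ACC=11
Event 12 (EXEC): [IRQ0] PC=1: IRET -> resume MAIN at PC=3 (depth now 0)
Event 13 (EXEC): [MAIN] PC=3: INC 5 -> ACC=16
Event 14 (EXEC): [MAIN] PC=4: DEC 3 -> ACC=13
Event 15 (INT 1): INT 1 arrives: push (MAIN, PC=5), enter IRQ1 at PC=0 (depth now 1)
Event 16 (INT 0): INT 0 arrives: push (IRQ1, PC=0), enter IRQ0 at PC=0 (depth now 2)
Event 17 (EXEC): [IRQ0] PC=0: INC 2 -> ACC=15
Event 18 (EXEC): [IRQ0] PC=1: IRET -> resume IRQ1 at PC=0 (depth now 1)
Event 19 (EXEC): [IRQ1] PC=0: DEC 4 -> ACC=11
Event 20 (EXEC): [IRQ1] PC=1: IRET -> resume MAIN at PC=5 (depth now 0)
Event 21 (INT 0): INT 0 arrives: push (MAIN, PC=5), enter IRQ0 at PC=0 (depth now 1)
Event 22 (INT 1): INT 1 arrives: push (IRQ0, PC=0), enter IRQ1 at PC=0 (depth now 2)
Event 23 (EXEC): [IRQ1] PC=0: DEC 4 -> ACC=7
Event 24 (EXEC): [IRQ1] PC=1: IRET -> resume IRQ0 at PC=0 (depth now 1)
Event 25 (INT 1): INT 1 arrives: push (IRQ0, PC=0), enter IRQ1 at PC=0 (depth now 2)
Event 26 (EXEC): [IRQ1] PC=0: DEC 4 -> ACC=3
Event 27 (EXEC): [IRQ1] PC=1: IRET -> resume IRQ0 at PC=0 (depth now 1)
Event 28 (EXEC): [IRQ0] PC=0: INC 2 -> ACC=5
Event 29 (EXEC): [IRQ0] PC=1: IRET -> resume MAIN at PC=5 (depth now 0)
Event 30 (EXEC): [MAIN] PC=5: INC 5 -> ACC=10
Event 31 (EXEC): [MAIN] PC=6: INC 5 -> ACC=15
Event 32 (EXEC): [MAIN] PC=7: HALT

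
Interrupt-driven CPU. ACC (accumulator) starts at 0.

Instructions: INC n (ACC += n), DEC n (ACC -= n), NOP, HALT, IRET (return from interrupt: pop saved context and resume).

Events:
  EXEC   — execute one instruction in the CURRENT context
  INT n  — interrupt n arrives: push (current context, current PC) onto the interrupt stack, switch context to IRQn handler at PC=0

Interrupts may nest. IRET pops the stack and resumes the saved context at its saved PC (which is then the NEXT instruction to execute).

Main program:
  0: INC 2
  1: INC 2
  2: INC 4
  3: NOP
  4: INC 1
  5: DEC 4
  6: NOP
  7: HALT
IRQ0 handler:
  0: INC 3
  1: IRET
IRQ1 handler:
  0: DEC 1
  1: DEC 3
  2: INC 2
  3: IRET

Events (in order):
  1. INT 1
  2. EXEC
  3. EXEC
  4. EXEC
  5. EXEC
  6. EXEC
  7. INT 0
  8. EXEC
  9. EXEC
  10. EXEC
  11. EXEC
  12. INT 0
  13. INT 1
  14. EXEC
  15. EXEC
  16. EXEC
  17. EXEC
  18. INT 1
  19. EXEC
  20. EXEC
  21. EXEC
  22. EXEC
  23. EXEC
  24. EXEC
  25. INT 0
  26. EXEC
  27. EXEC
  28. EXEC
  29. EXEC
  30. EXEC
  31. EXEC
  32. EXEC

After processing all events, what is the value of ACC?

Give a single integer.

Answer: 8

Derivation:
Event 1 (INT 1): INT 1 arrives: push (MAIN, PC=0), enter IRQ1 at PC=0 (depth now 1)
Event 2 (EXEC): [IRQ1] PC=0: DEC 1 -> ACC=-1
Event 3 (EXEC): [IRQ1] PC=1: DEC 3 -> ACC=-4
Event 4 (EXEC): [IRQ1] PC=2: INC 2 -> ACC=-2
Event 5 (EXEC): [IRQ1] PC=3: IRET -> resume MAIN at PC=0 (depth now 0)
Event 6 (EXEC): [MAIN] PC=0: INC 2 -> ACC=0
Event 7 (INT 0): INT 0 arrives: push (MAIN, PC=1), enter IRQ0 at PC=0 (depth now 1)
Event 8 (EXEC): [IRQ0] PC=0: INC 3 -> ACC=3
Event 9 (EXEC): [IRQ0] PC=1: IRET -> resume MAIN at PC=1 (depth now 0)
Event 10 (EXEC): [MAIN] PC=1: INC 2 -> ACC=5
Event 11 (EXEC): [MAIN] PC=2: INC 4 -> ACC=9
Event 12 (INT 0): INT 0 arrives: push (MAIN, PC=3), enter IRQ0 at PC=0 (depth now 1)
Event 13 (INT 1): INT 1 arrives: push (IRQ0, PC=0), enter IRQ1 at PC=0 (depth now 2)
Event 14 (EXEC): [IRQ1] PC=0: DEC 1 -> ACC=8
Event 15 (EXEC): [IRQ1] PC=1: DEC 3 -> ACC=5
Event 16 (EXEC): [IRQ1] PC=2: INC 2 -> ACC=7
Event 17 (EXEC): [IRQ1] PC=3: IRET -> resume IRQ0 at PC=0 (depth now 1)
Event 18 (INT 1): INT 1 arrives: push (IRQ0, PC=0), enter IRQ1 at PC=0 (depth now 2)
Event 19 (EXEC): [IRQ1] PC=0: DEC 1 -> ACC=6
Event 20 (EXEC): [IRQ1] PC=1: DEC 3 -> ACC=3
Event 21 (EXEC): [IRQ1] PC=2: INC 2 -> ACC=5
Event 22 (EXEC): [IRQ1] PC=3: IRET -> resume IRQ0 at PC=0 (depth now 1)
Event 23 (EXEC): [IRQ0] PC=0: INC 3 -> ACC=8
Event 24 (EXEC): [IRQ0] PC=1: IRET -> resume MAIN at PC=3 (depth now 0)
Event 25 (INT 0): INT 0 arrives: push (MAIN, PC=3), enter IRQ0 at PC=0 (depth now 1)
Event 26 (EXEC): [IRQ0] PC=0: INC 3 -> ACC=11
Event 27 (EXEC): [IRQ0] PC=1: IRET -> resume MAIN at PC=3 (depth now 0)
Event 28 (EXEC): [MAIN] PC=3: NOP
Event 29 (EXEC): [MAIN] PC=4: INC 1 -> ACC=12
Event 30 (EXEC): [MAIN] PC=5: DEC 4 -> ACC=8
Event 31 (EXEC): [MAIN] PC=6: NOP
Event 32 (EXEC): [MAIN] PC=7: HALT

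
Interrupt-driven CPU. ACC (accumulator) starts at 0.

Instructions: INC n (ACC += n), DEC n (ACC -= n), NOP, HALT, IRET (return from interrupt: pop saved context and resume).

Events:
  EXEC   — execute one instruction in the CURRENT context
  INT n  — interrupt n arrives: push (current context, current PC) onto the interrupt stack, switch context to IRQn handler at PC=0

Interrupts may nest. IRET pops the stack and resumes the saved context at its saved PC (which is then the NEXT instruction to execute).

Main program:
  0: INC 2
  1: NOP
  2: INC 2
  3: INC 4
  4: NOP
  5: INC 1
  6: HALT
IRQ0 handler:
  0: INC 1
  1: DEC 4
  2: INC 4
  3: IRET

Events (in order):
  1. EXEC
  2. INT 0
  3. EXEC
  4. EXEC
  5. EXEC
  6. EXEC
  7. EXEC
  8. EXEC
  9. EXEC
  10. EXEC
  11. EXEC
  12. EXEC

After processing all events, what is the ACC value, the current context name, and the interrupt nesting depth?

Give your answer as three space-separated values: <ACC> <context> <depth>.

Answer: 10 MAIN 0

Derivation:
Event 1 (EXEC): [MAIN] PC=0: INC 2 -> ACC=2
Event 2 (INT 0): INT 0 arrives: push (MAIN, PC=1), enter IRQ0 at PC=0 (depth now 1)
Event 3 (EXEC): [IRQ0] PC=0: INC 1 -> ACC=3
Event 4 (EXEC): [IRQ0] PC=1: DEC 4 -> ACC=-1
Event 5 (EXEC): [IRQ0] PC=2: INC 4 -> ACC=3
Event 6 (EXEC): [IRQ0] PC=3: IRET -> resume MAIN at PC=1 (depth now 0)
Event 7 (EXEC): [MAIN] PC=1: NOP
Event 8 (EXEC): [MAIN] PC=2: INC 2 -> ACC=5
Event 9 (EXEC): [MAIN] PC=3: INC 4 -> ACC=9
Event 10 (EXEC): [MAIN] PC=4: NOP
Event 11 (EXEC): [MAIN] PC=5: INC 1 -> ACC=10
Event 12 (EXEC): [MAIN] PC=6: HALT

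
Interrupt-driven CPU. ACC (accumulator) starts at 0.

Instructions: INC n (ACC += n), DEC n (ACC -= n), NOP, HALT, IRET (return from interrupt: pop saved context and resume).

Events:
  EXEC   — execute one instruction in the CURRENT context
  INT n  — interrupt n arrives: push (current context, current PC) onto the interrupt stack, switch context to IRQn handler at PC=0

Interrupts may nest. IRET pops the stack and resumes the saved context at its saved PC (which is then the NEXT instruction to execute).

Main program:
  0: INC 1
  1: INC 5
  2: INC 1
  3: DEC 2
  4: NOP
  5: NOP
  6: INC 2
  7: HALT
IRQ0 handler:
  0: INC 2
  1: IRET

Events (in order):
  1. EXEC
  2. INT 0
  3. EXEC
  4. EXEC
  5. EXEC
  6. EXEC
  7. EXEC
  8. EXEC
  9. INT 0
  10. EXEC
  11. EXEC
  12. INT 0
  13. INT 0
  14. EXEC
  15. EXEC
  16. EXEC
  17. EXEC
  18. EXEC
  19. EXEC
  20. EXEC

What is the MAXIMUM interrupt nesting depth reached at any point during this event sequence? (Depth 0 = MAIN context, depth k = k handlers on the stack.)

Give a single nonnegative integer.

Answer: 2

Derivation:
Event 1 (EXEC): [MAIN] PC=0: INC 1 -> ACC=1 [depth=0]
Event 2 (INT 0): INT 0 arrives: push (MAIN, PC=1), enter IRQ0 at PC=0 (depth now 1) [depth=1]
Event 3 (EXEC): [IRQ0] PC=0: INC 2 -> ACC=3 [depth=1]
Event 4 (EXEC): [IRQ0] PC=1: IRET -> resume MAIN at PC=1 (depth now 0) [depth=0]
Event 5 (EXEC): [MAIN] PC=1: INC 5 -> ACC=8 [depth=0]
Event 6 (EXEC): [MAIN] PC=2: INC 1 -> ACC=9 [depth=0]
Event 7 (EXEC): [MAIN] PC=3: DEC 2 -> ACC=7 [depth=0]
Event 8 (EXEC): [MAIN] PC=4: NOP [depth=0]
Event 9 (INT 0): INT 0 arrives: push (MAIN, PC=5), enter IRQ0 at PC=0 (depth now 1) [depth=1]
Event 10 (EXEC): [IRQ0] PC=0: INC 2 -> ACC=9 [depth=1]
Event 11 (EXEC): [IRQ0] PC=1: IRET -> resume MAIN at PC=5 (depth now 0) [depth=0]
Event 12 (INT 0): INT 0 arrives: push (MAIN, PC=5), enter IRQ0 at PC=0 (depth now 1) [depth=1]
Event 13 (INT 0): INT 0 arrives: push (IRQ0, PC=0), enter IRQ0 at PC=0 (depth now 2) [depth=2]
Event 14 (EXEC): [IRQ0] PC=0: INC 2 -> ACC=11 [depth=2]
Event 15 (EXEC): [IRQ0] PC=1: IRET -> resume IRQ0 at PC=0 (depth now 1) [depth=1]
Event 16 (EXEC): [IRQ0] PC=0: INC 2 -> ACC=13 [depth=1]
Event 17 (EXEC): [IRQ0] PC=1: IRET -> resume MAIN at PC=5 (depth now 0) [depth=0]
Event 18 (EXEC): [MAIN] PC=5: NOP [depth=0]
Event 19 (EXEC): [MAIN] PC=6: INC 2 -> ACC=15 [depth=0]
Event 20 (EXEC): [MAIN] PC=7: HALT [depth=0]
Max depth observed: 2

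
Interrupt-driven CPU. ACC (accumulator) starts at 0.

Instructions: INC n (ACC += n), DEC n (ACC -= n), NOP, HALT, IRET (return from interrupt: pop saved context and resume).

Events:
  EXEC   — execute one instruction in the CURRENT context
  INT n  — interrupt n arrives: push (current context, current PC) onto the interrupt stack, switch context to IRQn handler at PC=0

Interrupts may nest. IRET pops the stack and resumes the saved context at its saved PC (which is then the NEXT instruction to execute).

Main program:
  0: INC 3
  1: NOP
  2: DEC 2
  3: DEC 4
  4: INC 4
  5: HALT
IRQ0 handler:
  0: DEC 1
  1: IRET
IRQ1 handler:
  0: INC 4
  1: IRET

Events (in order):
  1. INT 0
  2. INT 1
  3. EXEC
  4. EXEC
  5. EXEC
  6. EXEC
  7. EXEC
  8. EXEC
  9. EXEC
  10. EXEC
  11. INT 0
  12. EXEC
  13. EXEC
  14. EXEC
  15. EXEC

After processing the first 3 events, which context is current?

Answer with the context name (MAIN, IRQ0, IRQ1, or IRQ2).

Answer: IRQ1

Derivation:
Event 1 (INT 0): INT 0 arrives: push (MAIN, PC=0), enter IRQ0 at PC=0 (depth now 1)
Event 2 (INT 1): INT 1 arrives: push (IRQ0, PC=0), enter IRQ1 at PC=0 (depth now 2)
Event 3 (EXEC): [IRQ1] PC=0: INC 4 -> ACC=4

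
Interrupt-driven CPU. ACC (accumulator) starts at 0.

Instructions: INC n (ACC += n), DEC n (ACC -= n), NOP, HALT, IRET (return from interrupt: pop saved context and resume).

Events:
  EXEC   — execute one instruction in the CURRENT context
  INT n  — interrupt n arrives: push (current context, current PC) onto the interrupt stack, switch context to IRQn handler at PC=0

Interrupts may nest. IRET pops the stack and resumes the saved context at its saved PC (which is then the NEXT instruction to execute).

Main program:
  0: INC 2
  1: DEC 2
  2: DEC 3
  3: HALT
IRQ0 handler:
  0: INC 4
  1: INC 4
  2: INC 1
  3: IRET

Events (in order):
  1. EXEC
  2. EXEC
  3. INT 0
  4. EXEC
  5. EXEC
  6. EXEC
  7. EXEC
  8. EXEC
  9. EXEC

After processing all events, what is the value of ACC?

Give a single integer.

Answer: 6

Derivation:
Event 1 (EXEC): [MAIN] PC=0: INC 2 -> ACC=2
Event 2 (EXEC): [MAIN] PC=1: DEC 2 -> ACC=0
Event 3 (INT 0): INT 0 arrives: push (MAIN, PC=2), enter IRQ0 at PC=0 (depth now 1)
Event 4 (EXEC): [IRQ0] PC=0: INC 4 -> ACC=4
Event 5 (EXEC): [IRQ0] PC=1: INC 4 -> ACC=8
Event 6 (EXEC): [IRQ0] PC=2: INC 1 -> ACC=9
Event 7 (EXEC): [IRQ0] PC=3: IRET -> resume MAIN at PC=2 (depth now 0)
Event 8 (EXEC): [MAIN] PC=2: DEC 3 -> ACC=6
Event 9 (EXEC): [MAIN] PC=3: HALT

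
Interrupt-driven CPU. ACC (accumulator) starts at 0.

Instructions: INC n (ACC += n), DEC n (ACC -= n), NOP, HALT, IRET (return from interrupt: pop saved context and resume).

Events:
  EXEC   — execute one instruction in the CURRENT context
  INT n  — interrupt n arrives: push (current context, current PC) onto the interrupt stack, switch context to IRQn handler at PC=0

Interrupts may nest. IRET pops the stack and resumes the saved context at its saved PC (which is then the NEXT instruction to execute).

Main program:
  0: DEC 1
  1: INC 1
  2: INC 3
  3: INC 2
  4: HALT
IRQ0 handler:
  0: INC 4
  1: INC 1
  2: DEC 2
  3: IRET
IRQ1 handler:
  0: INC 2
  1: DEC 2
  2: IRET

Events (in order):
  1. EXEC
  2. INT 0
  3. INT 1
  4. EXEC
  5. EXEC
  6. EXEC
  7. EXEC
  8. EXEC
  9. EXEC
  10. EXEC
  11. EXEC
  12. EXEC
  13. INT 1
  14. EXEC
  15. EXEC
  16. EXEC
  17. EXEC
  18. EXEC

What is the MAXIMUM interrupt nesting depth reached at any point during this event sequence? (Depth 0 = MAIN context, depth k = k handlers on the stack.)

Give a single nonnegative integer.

Answer: 2

Derivation:
Event 1 (EXEC): [MAIN] PC=0: DEC 1 -> ACC=-1 [depth=0]
Event 2 (INT 0): INT 0 arrives: push (MAIN, PC=1), enter IRQ0 at PC=0 (depth now 1) [depth=1]
Event 3 (INT 1): INT 1 arrives: push (IRQ0, PC=0), enter IRQ1 at PC=0 (depth now 2) [depth=2]
Event 4 (EXEC): [IRQ1] PC=0: INC 2 -> ACC=1 [depth=2]
Event 5 (EXEC): [IRQ1] PC=1: DEC 2 -> ACC=-1 [depth=2]
Event 6 (EXEC): [IRQ1] PC=2: IRET -> resume IRQ0 at PC=0 (depth now 1) [depth=1]
Event 7 (EXEC): [IRQ0] PC=0: INC 4 -> ACC=3 [depth=1]
Event 8 (EXEC): [IRQ0] PC=1: INC 1 -> ACC=4 [depth=1]
Event 9 (EXEC): [IRQ0] PC=2: DEC 2 -> ACC=2 [depth=1]
Event 10 (EXEC): [IRQ0] PC=3: IRET -> resume MAIN at PC=1 (depth now 0) [depth=0]
Event 11 (EXEC): [MAIN] PC=1: INC 1 -> ACC=3 [depth=0]
Event 12 (EXEC): [MAIN] PC=2: INC 3 -> ACC=6 [depth=0]
Event 13 (INT 1): INT 1 arrives: push (MAIN, PC=3), enter IRQ1 at PC=0 (depth now 1) [depth=1]
Event 14 (EXEC): [IRQ1] PC=0: INC 2 -> ACC=8 [depth=1]
Event 15 (EXEC): [IRQ1] PC=1: DEC 2 -> ACC=6 [depth=1]
Event 16 (EXEC): [IRQ1] PC=2: IRET -> resume MAIN at PC=3 (depth now 0) [depth=0]
Event 17 (EXEC): [MAIN] PC=3: INC 2 -> ACC=8 [depth=0]
Event 18 (EXEC): [MAIN] PC=4: HALT [depth=0]
Max depth observed: 2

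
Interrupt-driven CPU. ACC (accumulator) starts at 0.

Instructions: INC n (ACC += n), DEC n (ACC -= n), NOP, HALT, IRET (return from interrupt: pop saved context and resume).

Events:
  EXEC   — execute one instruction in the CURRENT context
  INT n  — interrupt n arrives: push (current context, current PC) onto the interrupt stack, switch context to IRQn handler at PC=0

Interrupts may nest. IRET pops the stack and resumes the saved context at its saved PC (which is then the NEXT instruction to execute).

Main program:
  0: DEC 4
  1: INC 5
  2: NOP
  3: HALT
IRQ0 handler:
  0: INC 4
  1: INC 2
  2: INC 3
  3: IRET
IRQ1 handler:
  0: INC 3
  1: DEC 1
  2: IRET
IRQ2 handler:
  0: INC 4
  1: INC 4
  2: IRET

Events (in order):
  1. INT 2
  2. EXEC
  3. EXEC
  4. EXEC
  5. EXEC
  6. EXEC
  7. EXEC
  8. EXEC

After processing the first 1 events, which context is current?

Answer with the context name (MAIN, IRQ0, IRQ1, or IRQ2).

Event 1 (INT 2): INT 2 arrives: push (MAIN, PC=0), enter IRQ2 at PC=0 (depth now 1)

Answer: IRQ2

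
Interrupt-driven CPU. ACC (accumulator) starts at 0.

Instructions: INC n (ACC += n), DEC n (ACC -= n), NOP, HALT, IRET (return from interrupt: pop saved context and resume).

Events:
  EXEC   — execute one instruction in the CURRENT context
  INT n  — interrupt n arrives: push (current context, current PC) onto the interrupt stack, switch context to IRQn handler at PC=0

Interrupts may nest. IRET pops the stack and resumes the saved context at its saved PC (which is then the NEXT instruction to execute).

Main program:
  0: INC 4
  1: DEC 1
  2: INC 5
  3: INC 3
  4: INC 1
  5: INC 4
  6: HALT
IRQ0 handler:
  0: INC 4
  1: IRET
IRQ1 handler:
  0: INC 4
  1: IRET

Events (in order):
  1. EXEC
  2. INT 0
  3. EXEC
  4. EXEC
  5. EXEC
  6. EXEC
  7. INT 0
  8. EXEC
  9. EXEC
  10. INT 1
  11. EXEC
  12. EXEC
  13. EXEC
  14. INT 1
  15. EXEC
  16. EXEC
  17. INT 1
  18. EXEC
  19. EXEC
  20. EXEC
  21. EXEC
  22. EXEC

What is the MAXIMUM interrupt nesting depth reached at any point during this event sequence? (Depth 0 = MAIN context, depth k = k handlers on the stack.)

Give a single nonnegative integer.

Answer: 1

Derivation:
Event 1 (EXEC): [MAIN] PC=0: INC 4 -> ACC=4 [depth=0]
Event 2 (INT 0): INT 0 arrives: push (MAIN, PC=1), enter IRQ0 at PC=0 (depth now 1) [depth=1]
Event 3 (EXEC): [IRQ0] PC=0: INC 4 -> ACC=8 [depth=1]
Event 4 (EXEC): [IRQ0] PC=1: IRET -> resume MAIN at PC=1 (depth now 0) [depth=0]
Event 5 (EXEC): [MAIN] PC=1: DEC 1 -> ACC=7 [depth=0]
Event 6 (EXEC): [MAIN] PC=2: INC 5 -> ACC=12 [depth=0]
Event 7 (INT 0): INT 0 arrives: push (MAIN, PC=3), enter IRQ0 at PC=0 (depth now 1) [depth=1]
Event 8 (EXEC): [IRQ0] PC=0: INC 4 -> ACC=16 [depth=1]
Event 9 (EXEC): [IRQ0] PC=1: IRET -> resume MAIN at PC=3 (depth now 0) [depth=0]
Event 10 (INT 1): INT 1 arrives: push (MAIN, PC=3), enter IRQ1 at PC=0 (depth now 1) [depth=1]
Event 11 (EXEC): [IRQ1] PC=0: INC 4 -> ACC=20 [depth=1]
Event 12 (EXEC): [IRQ1] PC=1: IRET -> resume MAIN at PC=3 (depth now 0) [depth=0]
Event 13 (EXEC): [MAIN] PC=3: INC 3 -> ACC=23 [depth=0]
Event 14 (INT 1): INT 1 arrives: push (MAIN, PC=4), enter IRQ1 at PC=0 (depth now 1) [depth=1]
Event 15 (EXEC): [IRQ1] PC=0: INC 4 -> ACC=27 [depth=1]
Event 16 (EXEC): [IRQ1] PC=1: IRET -> resume MAIN at PC=4 (depth now 0) [depth=0]
Event 17 (INT 1): INT 1 arrives: push (MAIN, PC=4), enter IRQ1 at PC=0 (depth now 1) [depth=1]
Event 18 (EXEC): [IRQ1] PC=0: INC 4 -> ACC=31 [depth=1]
Event 19 (EXEC): [IRQ1] PC=1: IRET -> resume MAIN at PC=4 (depth now 0) [depth=0]
Event 20 (EXEC): [MAIN] PC=4: INC 1 -> ACC=32 [depth=0]
Event 21 (EXEC): [MAIN] PC=5: INC 4 -> ACC=36 [depth=0]
Event 22 (EXEC): [MAIN] PC=6: HALT [depth=0]
Max depth observed: 1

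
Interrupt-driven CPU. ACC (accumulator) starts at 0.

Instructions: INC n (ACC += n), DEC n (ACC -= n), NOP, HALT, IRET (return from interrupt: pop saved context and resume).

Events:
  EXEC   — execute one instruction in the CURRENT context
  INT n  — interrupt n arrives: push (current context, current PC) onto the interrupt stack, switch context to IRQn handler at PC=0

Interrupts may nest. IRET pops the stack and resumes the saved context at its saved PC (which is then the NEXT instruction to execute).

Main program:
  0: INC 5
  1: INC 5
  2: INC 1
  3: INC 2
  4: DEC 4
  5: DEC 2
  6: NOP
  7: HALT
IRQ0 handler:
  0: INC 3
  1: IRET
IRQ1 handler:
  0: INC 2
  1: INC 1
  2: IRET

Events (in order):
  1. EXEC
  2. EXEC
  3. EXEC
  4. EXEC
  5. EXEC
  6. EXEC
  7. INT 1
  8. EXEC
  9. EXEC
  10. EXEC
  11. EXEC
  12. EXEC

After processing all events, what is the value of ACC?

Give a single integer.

Answer: 10

Derivation:
Event 1 (EXEC): [MAIN] PC=0: INC 5 -> ACC=5
Event 2 (EXEC): [MAIN] PC=1: INC 5 -> ACC=10
Event 3 (EXEC): [MAIN] PC=2: INC 1 -> ACC=11
Event 4 (EXEC): [MAIN] PC=3: INC 2 -> ACC=13
Event 5 (EXEC): [MAIN] PC=4: DEC 4 -> ACC=9
Event 6 (EXEC): [MAIN] PC=5: DEC 2 -> ACC=7
Event 7 (INT 1): INT 1 arrives: push (MAIN, PC=6), enter IRQ1 at PC=0 (depth now 1)
Event 8 (EXEC): [IRQ1] PC=0: INC 2 -> ACC=9
Event 9 (EXEC): [IRQ1] PC=1: INC 1 -> ACC=10
Event 10 (EXEC): [IRQ1] PC=2: IRET -> resume MAIN at PC=6 (depth now 0)
Event 11 (EXEC): [MAIN] PC=6: NOP
Event 12 (EXEC): [MAIN] PC=7: HALT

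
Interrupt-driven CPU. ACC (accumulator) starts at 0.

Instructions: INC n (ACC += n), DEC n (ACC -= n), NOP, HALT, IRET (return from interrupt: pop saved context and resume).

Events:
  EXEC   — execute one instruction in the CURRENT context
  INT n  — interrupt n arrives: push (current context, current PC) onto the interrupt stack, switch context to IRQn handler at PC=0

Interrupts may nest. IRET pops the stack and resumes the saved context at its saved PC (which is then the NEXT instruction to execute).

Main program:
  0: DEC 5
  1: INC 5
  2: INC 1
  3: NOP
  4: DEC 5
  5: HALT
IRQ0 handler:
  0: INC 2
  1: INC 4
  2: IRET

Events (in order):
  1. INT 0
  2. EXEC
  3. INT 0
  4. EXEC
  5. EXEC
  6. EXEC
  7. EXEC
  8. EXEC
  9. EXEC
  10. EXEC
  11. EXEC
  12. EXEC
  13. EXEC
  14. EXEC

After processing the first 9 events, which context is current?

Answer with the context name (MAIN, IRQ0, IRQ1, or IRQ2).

Event 1 (INT 0): INT 0 arrives: push (MAIN, PC=0), enter IRQ0 at PC=0 (depth now 1)
Event 2 (EXEC): [IRQ0] PC=0: INC 2 -> ACC=2
Event 3 (INT 0): INT 0 arrives: push (IRQ0, PC=1), enter IRQ0 at PC=0 (depth now 2)
Event 4 (EXEC): [IRQ0] PC=0: INC 2 -> ACC=4
Event 5 (EXEC): [IRQ0] PC=1: INC 4 -> ACC=8
Event 6 (EXEC): [IRQ0] PC=2: IRET -> resume IRQ0 at PC=1 (depth now 1)
Event 7 (EXEC): [IRQ0] PC=1: INC 4 -> ACC=12
Event 8 (EXEC): [IRQ0] PC=2: IRET -> resume MAIN at PC=0 (depth now 0)
Event 9 (EXEC): [MAIN] PC=0: DEC 5 -> ACC=7

Answer: MAIN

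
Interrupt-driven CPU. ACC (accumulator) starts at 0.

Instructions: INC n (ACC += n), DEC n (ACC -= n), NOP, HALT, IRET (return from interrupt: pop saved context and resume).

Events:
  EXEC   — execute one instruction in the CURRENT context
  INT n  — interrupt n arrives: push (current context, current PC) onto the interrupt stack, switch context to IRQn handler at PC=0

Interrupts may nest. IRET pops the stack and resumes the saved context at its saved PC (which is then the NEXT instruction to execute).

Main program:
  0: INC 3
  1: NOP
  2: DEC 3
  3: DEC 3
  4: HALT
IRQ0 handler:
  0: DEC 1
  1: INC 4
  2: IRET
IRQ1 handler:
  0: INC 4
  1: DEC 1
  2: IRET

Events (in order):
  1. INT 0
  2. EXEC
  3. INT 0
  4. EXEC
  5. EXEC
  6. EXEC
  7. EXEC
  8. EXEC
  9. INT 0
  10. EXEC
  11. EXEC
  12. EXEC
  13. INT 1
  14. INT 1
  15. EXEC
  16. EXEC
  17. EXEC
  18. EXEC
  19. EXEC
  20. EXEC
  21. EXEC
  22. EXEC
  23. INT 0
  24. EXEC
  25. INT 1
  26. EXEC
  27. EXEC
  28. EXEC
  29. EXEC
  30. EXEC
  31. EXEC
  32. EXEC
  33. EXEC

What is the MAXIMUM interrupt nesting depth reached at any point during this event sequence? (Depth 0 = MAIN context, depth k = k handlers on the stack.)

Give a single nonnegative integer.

Event 1 (INT 0): INT 0 arrives: push (MAIN, PC=0), enter IRQ0 at PC=0 (depth now 1) [depth=1]
Event 2 (EXEC): [IRQ0] PC=0: DEC 1 -> ACC=-1 [depth=1]
Event 3 (INT 0): INT 0 arrives: push (IRQ0, PC=1), enter IRQ0 at PC=0 (depth now 2) [depth=2]
Event 4 (EXEC): [IRQ0] PC=0: DEC 1 -> ACC=-2 [depth=2]
Event 5 (EXEC): [IRQ0] PC=1: INC 4 -> ACC=2 [depth=2]
Event 6 (EXEC): [IRQ0] PC=2: IRET -> resume IRQ0 at PC=1 (depth now 1) [depth=1]
Event 7 (EXEC): [IRQ0] PC=1: INC 4 -> ACC=6 [depth=1]
Event 8 (EXEC): [IRQ0] PC=2: IRET -> resume MAIN at PC=0 (depth now 0) [depth=0]
Event 9 (INT 0): INT 0 arrives: push (MAIN, PC=0), enter IRQ0 at PC=0 (depth now 1) [depth=1]
Event 10 (EXEC): [IRQ0] PC=0: DEC 1 -> ACC=5 [depth=1]
Event 11 (EXEC): [IRQ0] PC=1: INC 4 -> ACC=9 [depth=1]
Event 12 (EXEC): [IRQ0] PC=2: IRET -> resume MAIN at PC=0 (depth now 0) [depth=0]
Event 13 (INT 1): INT 1 arrives: push (MAIN, PC=0), enter IRQ1 at PC=0 (depth now 1) [depth=1]
Event 14 (INT 1): INT 1 arrives: push (IRQ1, PC=0), enter IRQ1 at PC=0 (depth now 2) [depth=2]
Event 15 (EXEC): [IRQ1] PC=0: INC 4 -> ACC=13 [depth=2]
Event 16 (EXEC): [IRQ1] PC=1: DEC 1 -> ACC=12 [depth=2]
Event 17 (EXEC): [IRQ1] PC=2: IRET -> resume IRQ1 at PC=0 (depth now 1) [depth=1]
Event 18 (EXEC): [IRQ1] PC=0: INC 4 -> ACC=16 [depth=1]
Event 19 (EXEC): [IRQ1] PC=1: DEC 1 -> ACC=15 [depth=1]
Event 20 (EXEC): [IRQ1] PC=2: IRET -> resume MAIN at PC=0 (depth now 0) [depth=0]
Event 21 (EXEC): [MAIN] PC=0: INC 3 -> ACC=18 [depth=0]
Event 22 (EXEC): [MAIN] PC=1: NOP [depth=0]
Event 23 (INT 0): INT 0 arrives: push (MAIN, PC=2), enter IRQ0 at PC=0 (depth now 1) [depth=1]
Event 24 (EXEC): [IRQ0] PC=0: DEC 1 -> ACC=17 [depth=1]
Event 25 (INT 1): INT 1 arrives: push (IRQ0, PC=1), enter IRQ1 at PC=0 (depth now 2) [depth=2]
Event 26 (EXEC): [IRQ1] PC=0: INC 4 -> ACC=21 [depth=2]
Event 27 (EXEC): [IRQ1] PC=1: DEC 1 -> ACC=20 [depth=2]
Event 28 (EXEC): [IRQ1] PC=2: IRET -> resume IRQ0 at PC=1 (depth now 1) [depth=1]
Event 29 (EXEC): [IRQ0] PC=1: INC 4 -> ACC=24 [depth=1]
Event 30 (EXEC): [IRQ0] PC=2: IRET -> resume MAIN at PC=2 (depth now 0) [depth=0]
Event 31 (EXEC): [MAIN] PC=2: DEC 3 -> ACC=21 [depth=0]
Event 32 (EXEC): [MAIN] PC=3: DEC 3 -> ACC=18 [depth=0]
Event 33 (EXEC): [MAIN] PC=4: HALT [depth=0]
Max depth observed: 2

Answer: 2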